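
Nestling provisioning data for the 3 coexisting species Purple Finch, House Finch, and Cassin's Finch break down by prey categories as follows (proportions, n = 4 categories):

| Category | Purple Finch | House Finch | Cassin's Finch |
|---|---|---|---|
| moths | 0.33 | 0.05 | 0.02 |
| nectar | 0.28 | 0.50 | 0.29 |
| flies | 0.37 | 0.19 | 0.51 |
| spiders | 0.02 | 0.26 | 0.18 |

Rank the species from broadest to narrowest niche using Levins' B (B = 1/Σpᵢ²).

Purple Finch > House Finch > Cassin's Finch

Σp_Purpᵢ² = 0.33² + 0.28² + 0.37² + 0.02² = 0.1089 + 0.0784 + 0.1369 + 0.0004 = 0.3246
B_Purp = 1 / 0.3246 = 3.0807
Σp_Housᵢ² = 0.05² + 0.50² + 0.19² + 0.26² = 0.0025 + 0.2500 + 0.0361 + 0.0676 = 0.3562
B_Hous = 1 / 0.3562 = 2.8074
Σp_Cassᵢ² = 0.02² + 0.29² + 0.51² + 0.18² = 0.0004 + 0.0841 + 0.2601 + 0.0324 = 0.3770
B_Cass = 1 / 0.3770 = 2.6525
Ranking by B (broadest → narrowest): Purple Finch (3.08) > House Finch (2.81) > Cassin's Finch (2.65)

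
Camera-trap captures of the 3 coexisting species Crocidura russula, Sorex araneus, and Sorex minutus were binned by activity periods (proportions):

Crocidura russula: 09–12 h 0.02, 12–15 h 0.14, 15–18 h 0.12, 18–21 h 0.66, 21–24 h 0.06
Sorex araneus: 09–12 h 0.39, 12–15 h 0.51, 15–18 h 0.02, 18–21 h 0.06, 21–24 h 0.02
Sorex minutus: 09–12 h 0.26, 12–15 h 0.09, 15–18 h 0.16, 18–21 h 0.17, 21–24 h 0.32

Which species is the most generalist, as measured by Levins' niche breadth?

Σp_russᵢ² = 0.02² + 0.14² + 0.12² + 0.66² + 0.06² = 0.0004 + 0.0196 + 0.0144 + 0.4356 + 0.0036 = 0.4736
B_russ = 1 / 0.4736 = 2.1115
Σp_aranᵢ² = 0.39² + 0.51² + 0.02² + 0.06² + 0.02² = 0.1521 + 0.2601 + 0.0004 + 0.0036 + 0.0004 = 0.4166
B_aran = 1 / 0.4166 = 2.4004
Σp_minuᵢ² = 0.26² + 0.09² + 0.16² + 0.17² + 0.32² = 0.0676 + 0.0081 + 0.0256 + 0.0289 + 0.1024 = 0.2326
B_minu = 1 / 0.2326 = 4.2992
Highest B → broadest niche (most generalist): Sorex minutus (B = 4.30).

Sorex minutus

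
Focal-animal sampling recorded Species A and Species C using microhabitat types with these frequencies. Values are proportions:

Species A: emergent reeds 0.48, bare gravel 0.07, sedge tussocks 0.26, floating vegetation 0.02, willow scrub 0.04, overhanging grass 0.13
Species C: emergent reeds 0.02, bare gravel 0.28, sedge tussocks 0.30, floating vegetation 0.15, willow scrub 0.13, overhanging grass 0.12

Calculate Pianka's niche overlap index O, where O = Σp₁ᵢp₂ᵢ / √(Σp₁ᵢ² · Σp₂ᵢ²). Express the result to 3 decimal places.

0.489

Σ p₁ᵢp₂ᵢ = 0.0096 + 0.0196 + 0.0780 + 0.0030 + 0.0052 + 0.0156 = 0.1310
Σp_1ᵢ² = 0.48² + 0.07² + 0.26² + 0.02² + 0.04² + 0.13² = 0.2304 + 0.0049 + 0.0676 + 0.0004 + 0.0016 + 0.0169 = 0.3218
Σp_2ᵢ² = 0.02² + 0.28² + 0.30² + 0.15² + 0.13² + 0.12² = 0.0004 + 0.0784 + 0.0900 + 0.0225 + 0.0169 + 0.0144 = 0.2226
O = 0.1310 / √(0.3218 × 0.2226) = 0.1310 / 0.267643 = 0.48946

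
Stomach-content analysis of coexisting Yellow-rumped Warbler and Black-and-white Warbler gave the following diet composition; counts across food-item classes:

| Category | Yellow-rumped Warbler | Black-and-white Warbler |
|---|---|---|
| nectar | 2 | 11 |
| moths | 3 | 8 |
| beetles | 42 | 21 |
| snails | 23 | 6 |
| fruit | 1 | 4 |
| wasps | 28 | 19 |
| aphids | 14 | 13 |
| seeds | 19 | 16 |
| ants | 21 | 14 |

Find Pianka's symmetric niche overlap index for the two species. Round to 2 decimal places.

0.91

Proportions for Yellow-rumped Warbler (n=153): 2/153=0.0131, 3/153=0.0196, 42/153=0.2745, 23/153=0.1503, 1/153=0.0065, 28/153=0.1830, 14/153=0.0915, 19/153=0.1242, 21/153=0.1373
Proportions for Black-and-white Warbler (n=112): 11/112=0.0982, 8/112=0.0714, 21/112=0.1875, 6/112=0.0536, 4/112=0.0357, 19/112=0.1696, 13/112=0.1161, 16/112=0.1429, 14/112=0.1250
Σ p₁ᵢp₂ᵢ = 0.001286 + 0.001399 + 0.051469 + 0.008056 + 0.000232 + 0.031037 + 0.010623 + 0.017748 + 0.017163 = 0.139013
Σp_1ᵢ² = 0.0131² + 0.0196² + 0.2745² + 0.1503² + 0.0065² + 0.1830² + 0.0915² + 0.1242² + 0.1373² = 0.000172 + 0.000384 + 0.075350 + 0.022590 + 0.000042 + 0.033489 + 0.008372 + 0.015426 + 0.018851 = 0.174676
Σp_2ᵢ² = 0.0982² + 0.0714² + 0.1875² + 0.0536² + 0.0357² + 0.1696² + 0.1161² + 0.1429² + 0.1250² = 0.009643 + 0.005098 + 0.035156 + 0.002873 + 0.001274 + 0.028764 + 0.013479 + 0.020420 + 0.015625 = 0.132332
O = 0.139013 / √(0.174676 × 0.132332) = 0.139013 / 0.1520369 = 0.9143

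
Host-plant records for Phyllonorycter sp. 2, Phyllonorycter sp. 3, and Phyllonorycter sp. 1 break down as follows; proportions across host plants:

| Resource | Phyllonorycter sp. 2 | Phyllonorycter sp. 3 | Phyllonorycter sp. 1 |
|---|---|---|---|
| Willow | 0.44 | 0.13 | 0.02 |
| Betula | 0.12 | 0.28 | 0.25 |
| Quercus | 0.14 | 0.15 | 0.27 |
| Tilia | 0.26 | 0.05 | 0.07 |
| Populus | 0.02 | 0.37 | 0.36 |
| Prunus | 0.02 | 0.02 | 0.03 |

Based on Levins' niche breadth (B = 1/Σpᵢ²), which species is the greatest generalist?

Phyllonorycter sp. 3

Σp_2ᵢ² = 0.44² + 0.12² + 0.14² + 0.26² + 0.02² + 0.02² = 0.1936 + 0.0144 + 0.0196 + 0.0676 + 0.0004 + 0.0004 = 0.2960
B_2 = 1 / 0.2960 = 3.3784
Σp_3ᵢ² = 0.13² + 0.28² + 0.15² + 0.05² + 0.37² + 0.02² = 0.0169 + 0.0784 + 0.0225 + 0.0025 + 0.1369 + 0.0004 = 0.2576
B_3 = 1 / 0.2576 = 3.8820
Σp_1ᵢ² = 0.02² + 0.25² + 0.27² + 0.07² + 0.36² + 0.03² = 0.0004 + 0.0625 + 0.0729 + 0.0049 + 0.1296 + 0.0009 = 0.2712
B_1 = 1 / 0.2712 = 3.6873
Highest B → broadest niche (most generalist): Phyllonorycter sp. 3 (B = 3.88).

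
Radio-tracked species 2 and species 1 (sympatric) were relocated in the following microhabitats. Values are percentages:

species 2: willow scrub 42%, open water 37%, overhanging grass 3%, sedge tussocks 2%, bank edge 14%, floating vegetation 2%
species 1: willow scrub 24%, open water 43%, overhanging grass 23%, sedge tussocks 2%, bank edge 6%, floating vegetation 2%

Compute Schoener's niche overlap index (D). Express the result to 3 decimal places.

Convert percentages to proportions (divide by 100).
Σ|p₁ᵢ − p₂ᵢ| = 0.18 + 0.06 + 0.20 + 0.00 + 0.08 + 0.00 = 0.52
D = 1 − ½ × 0.52 = 1 − 0.260 = 0.74000

0.740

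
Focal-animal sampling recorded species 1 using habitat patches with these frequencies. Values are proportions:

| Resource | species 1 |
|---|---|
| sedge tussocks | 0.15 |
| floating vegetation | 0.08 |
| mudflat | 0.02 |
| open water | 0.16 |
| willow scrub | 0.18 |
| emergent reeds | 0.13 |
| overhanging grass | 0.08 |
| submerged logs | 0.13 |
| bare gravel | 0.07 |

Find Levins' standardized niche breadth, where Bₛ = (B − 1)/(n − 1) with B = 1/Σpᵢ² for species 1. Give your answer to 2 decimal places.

Σpᵢ² = 0.15² + 0.08² + 0.02² + 0.16² + 0.18² + 0.13² + 0.08² + 0.13² + 0.07² = 0.0225 + 0.0064 + 0.0004 + 0.0256 + 0.0324 + 0.0169 + 0.0064 + 0.0169 + 0.0049 = 0.1324
B = 1 / 0.1324 = 7.5529
Bₛ = (B − 1)/(n − 1) = (7.5529 − 1)/(9 − 1) = 6.5529/8 = 0.8191

0.82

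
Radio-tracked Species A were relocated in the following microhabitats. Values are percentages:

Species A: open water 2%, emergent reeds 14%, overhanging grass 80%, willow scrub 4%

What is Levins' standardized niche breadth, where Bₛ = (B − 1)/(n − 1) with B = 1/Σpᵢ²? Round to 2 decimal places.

0.17

Convert percentages to proportions (divide by 100).
Σpᵢ² = 0.02² + 0.14² + 0.80² + 0.04² = 0.0004 + 0.0196 + 0.6400 + 0.0016 = 0.6616
B = 1 / 0.6616 = 1.5115
Bₛ = (B − 1)/(n − 1) = (1.5115 − 1)/(4 − 1) = 0.5115/3 = 0.1705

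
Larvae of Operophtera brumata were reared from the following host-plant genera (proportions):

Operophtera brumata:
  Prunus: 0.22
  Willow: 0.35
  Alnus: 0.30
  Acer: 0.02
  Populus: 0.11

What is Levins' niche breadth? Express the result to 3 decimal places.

Σpᵢ² = 0.22² + 0.35² + 0.30² + 0.02² + 0.11² = 0.0484 + 0.1225 + 0.0900 + 0.0004 + 0.0121 = 0.2734
B = 1 / 0.2734 = 3.65764

3.658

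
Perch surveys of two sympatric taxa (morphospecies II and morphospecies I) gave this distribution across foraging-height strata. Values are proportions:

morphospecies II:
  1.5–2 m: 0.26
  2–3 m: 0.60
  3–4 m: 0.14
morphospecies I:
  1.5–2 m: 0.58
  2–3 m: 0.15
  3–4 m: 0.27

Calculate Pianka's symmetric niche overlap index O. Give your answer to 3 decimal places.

0.634

Σ p₁ᵢp₂ᵢ = 0.1508 + 0.0900 + 0.0378 = 0.2786
Σp_1ᵢ² = 0.26² + 0.60² + 0.14² = 0.0676 + 0.3600 + 0.0196 = 0.4472
Σp_2ᵢ² = 0.58² + 0.15² + 0.27² = 0.3364 + 0.0225 + 0.0729 = 0.4318
O = 0.2786 / √(0.4472 × 0.4318) = 0.2786 / 0.439433 = 0.63400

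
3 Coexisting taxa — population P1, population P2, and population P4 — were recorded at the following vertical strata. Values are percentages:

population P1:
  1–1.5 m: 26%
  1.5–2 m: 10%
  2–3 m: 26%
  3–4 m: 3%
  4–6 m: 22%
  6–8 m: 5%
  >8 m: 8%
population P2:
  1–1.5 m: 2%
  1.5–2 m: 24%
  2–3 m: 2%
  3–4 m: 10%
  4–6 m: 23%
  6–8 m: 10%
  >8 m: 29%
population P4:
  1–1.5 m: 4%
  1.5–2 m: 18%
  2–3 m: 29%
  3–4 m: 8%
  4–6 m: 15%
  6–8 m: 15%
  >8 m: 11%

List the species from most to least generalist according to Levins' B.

Convert percentages to proportions (divide by 100).
Σp_P1ᵢ² = 0.26² + 0.10² + 0.26² + 0.03² + 0.22² + 0.05² + 0.08² = 0.0676 + 0.0100 + 0.0676 + 0.0009 + 0.0484 + 0.0025 + 0.0064 = 0.2034
B_P1 = 1 / 0.2034 = 4.9164
Σp_P2ᵢ² = 0.02² + 0.24² + 0.02² + 0.10² + 0.23² + 0.10² + 0.29² = 0.0004 + 0.0576 + 0.0004 + 0.0100 + 0.0529 + 0.0100 + 0.0841 = 0.2154
B_P2 = 1 / 0.2154 = 4.6425
Σp_P4ᵢ² = 0.04² + 0.18² + 0.29² + 0.08² + 0.15² + 0.15² + 0.11² = 0.0016 + 0.0324 + 0.0841 + 0.0064 + 0.0225 + 0.0225 + 0.0121 = 0.1816
B_P4 = 1 / 0.1816 = 5.5066
Ranking by B (broadest → narrowest): population P4 (5.51) > population P1 (4.92) > population P2 (4.64)

population P4 > population P1 > population P2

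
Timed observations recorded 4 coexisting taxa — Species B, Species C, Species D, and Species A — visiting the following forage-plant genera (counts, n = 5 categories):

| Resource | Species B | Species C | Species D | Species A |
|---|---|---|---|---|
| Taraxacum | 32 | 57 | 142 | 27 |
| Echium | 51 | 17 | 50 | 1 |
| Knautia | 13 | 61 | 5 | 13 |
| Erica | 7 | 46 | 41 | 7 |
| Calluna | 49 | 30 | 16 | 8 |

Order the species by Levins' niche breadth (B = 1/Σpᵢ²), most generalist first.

Species C > Species B > Species A > Species D

Proportions for Species B (n=152): 32/152=0.2105, 51/152=0.3355, 13/152=0.0855, 7/152=0.0461, 49/152=0.3224
Proportions for Species C (n=211): 57/211=0.2701, 17/211=0.0806, 61/211=0.2891, 46/211=0.2180, 30/211=0.1422
Proportions for Species D (n=254): 142/254=0.5591, 50/254=0.1969, 5/254=0.0197, 41/254=0.1614, 16/254=0.0630
Proportions for Species A (n=56): 27/56=0.4821, 1/56=0.0179, 13/56=0.2321, 7/56=0.1250, 8/56=0.1429
Σp_Bᵢ² = 0.2105² + 0.3355² + 0.0855² + 0.0461² + 0.3224² = 0.044310 + 0.112560 + 0.007310 + 0.002125 + 0.103942 = 0.270247
B_B = 1 / 0.270247 = 3.7003
Σp_Cᵢ² = 0.2701² + 0.0806² + 0.2891² + 0.2180² + 0.1422² = 0.072954 + 0.006496 + 0.083579 + 0.047524 + 0.020221 = 0.230774
B_C = 1 / 0.230774 = 4.3332
Σp_Dᵢ² = 0.5591² + 0.1969² + 0.0197² + 0.1614² + 0.0630² = 0.312593 + 0.038770 + 0.000388 + 0.026050 + 0.003969 = 0.381770
B_D = 1 / 0.381770 = 2.6194
Σp_Aᵢ² = 0.4821² + 0.0179² + 0.2321² + 0.1250² + 0.1429² = 0.232420 + 0.000320 + 0.053870 + 0.015625 + 0.020420 = 0.322655
B_A = 1 / 0.322655 = 3.0993
Ranking by B (broadest → narrowest): Species C (4.33) > Species B (3.70) > Species A (3.10) > Species D (2.62)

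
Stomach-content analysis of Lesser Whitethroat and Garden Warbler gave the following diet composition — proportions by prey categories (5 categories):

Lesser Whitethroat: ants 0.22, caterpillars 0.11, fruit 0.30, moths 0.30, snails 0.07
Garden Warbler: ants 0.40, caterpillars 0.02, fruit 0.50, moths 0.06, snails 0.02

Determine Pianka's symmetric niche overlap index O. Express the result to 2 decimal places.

0.81

Σ p₁ᵢp₂ᵢ = 0.0880 + 0.0022 + 0.1500 + 0.0180 + 0.0014 = 0.2596
Σp_1ᵢ² = 0.22² + 0.11² + 0.30² + 0.30² + 0.07² = 0.0484 + 0.0121 + 0.0900 + 0.0900 + 0.0049 = 0.2454
Σp_2ᵢ² = 0.40² + 0.02² + 0.50² + 0.06² + 0.02² = 0.1600 + 0.0004 + 0.2500 + 0.0036 + 0.0004 = 0.4144
O = 0.2596 / √(0.2454 × 0.4144) = 0.2596 / 0.31889 = 0.8141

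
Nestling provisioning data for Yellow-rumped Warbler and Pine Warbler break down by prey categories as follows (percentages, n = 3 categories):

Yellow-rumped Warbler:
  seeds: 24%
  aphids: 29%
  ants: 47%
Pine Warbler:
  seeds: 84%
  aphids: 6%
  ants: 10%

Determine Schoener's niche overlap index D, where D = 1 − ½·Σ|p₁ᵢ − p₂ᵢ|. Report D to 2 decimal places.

Convert percentages to proportions (divide by 100).
Σ|p₁ᵢ − p₂ᵢ| = 0.60 + 0.23 + 0.37 = 1.20
D = 1 − ½ × 1.20 = 1 − 0.600 = 0.4000

0.40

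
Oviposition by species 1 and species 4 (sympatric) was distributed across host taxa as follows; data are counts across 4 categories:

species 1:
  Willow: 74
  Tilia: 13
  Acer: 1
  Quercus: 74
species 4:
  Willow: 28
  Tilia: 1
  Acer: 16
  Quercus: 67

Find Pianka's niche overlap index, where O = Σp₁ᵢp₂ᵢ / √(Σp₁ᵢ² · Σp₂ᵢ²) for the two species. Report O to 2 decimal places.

Proportions for species 1 (n=162): 74/162=0.4568, 13/162=0.0802, 1/162=0.0062, 74/162=0.4568
Proportions for species 4 (n=112): 28/112=0.2500, 1/112=0.0089, 16/112=0.1429, 67/112=0.5982
Σ p₁ᵢp₂ᵢ = 0.114200 + 0.000714 + 0.000886 + 0.273258 = 0.389058
Σp_1ᵢ² = 0.4568² + 0.0802² + 0.0062² + 0.4568² = 0.208666 + 0.006432 + 0.000038 + 0.208666 = 0.423802
Σp_2ᵢ² = 0.2500² + 0.0089² + 0.1429² + 0.5982² = 0.062500 + 0.000079 + 0.020420 + 0.357843 = 0.440842
O = 0.389058 / √(0.423802 × 0.440842) = 0.389058 / 0.4322380 = 0.9001

0.90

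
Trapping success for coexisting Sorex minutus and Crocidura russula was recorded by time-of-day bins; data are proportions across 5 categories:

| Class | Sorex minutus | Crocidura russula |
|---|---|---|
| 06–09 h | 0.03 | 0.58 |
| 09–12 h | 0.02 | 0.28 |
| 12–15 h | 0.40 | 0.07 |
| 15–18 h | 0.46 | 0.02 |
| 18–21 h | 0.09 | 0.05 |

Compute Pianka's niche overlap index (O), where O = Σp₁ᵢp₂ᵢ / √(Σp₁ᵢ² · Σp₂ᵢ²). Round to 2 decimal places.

0.16

Σ p₁ᵢp₂ᵢ = 0.0174 + 0.0056 + 0.0280 + 0.0092 + 0.0045 = 0.0647
Σp_1ᵢ² = 0.03² + 0.02² + 0.40² + 0.46² + 0.09² = 0.0009 + 0.0004 + 0.1600 + 0.2116 + 0.0081 = 0.3810
Σp_2ᵢ² = 0.58² + 0.28² + 0.07² + 0.02² + 0.05² = 0.3364 + 0.0784 + 0.0049 + 0.0004 + 0.0025 = 0.4226
O = 0.0647 / √(0.3810 × 0.4226) = 0.0647 / 0.40126 = 0.1612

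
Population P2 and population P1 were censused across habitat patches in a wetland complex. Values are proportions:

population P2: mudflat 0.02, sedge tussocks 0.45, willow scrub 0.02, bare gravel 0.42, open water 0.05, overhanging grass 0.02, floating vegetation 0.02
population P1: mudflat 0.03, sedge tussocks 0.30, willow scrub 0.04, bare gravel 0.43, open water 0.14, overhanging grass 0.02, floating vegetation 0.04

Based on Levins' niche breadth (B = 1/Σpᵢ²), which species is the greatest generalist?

population P1

Σp_P2ᵢ² = 0.02² + 0.45² + 0.02² + 0.42² + 0.05² + 0.02² + 0.02² = 0.0004 + 0.2025 + 0.0004 + 0.1764 + 0.0025 + 0.0004 + 0.0004 = 0.3830
B_P2 = 1 / 0.3830 = 2.6110
Σp_P1ᵢ² = 0.03² + 0.30² + 0.04² + 0.43² + 0.14² + 0.02² + 0.04² = 0.0009 + 0.0900 + 0.0016 + 0.1849 + 0.0196 + 0.0004 + 0.0016 = 0.2990
B_P1 = 1 / 0.2990 = 3.3445
Highest B → broadest niche (most generalist): population P1 (B = 3.34).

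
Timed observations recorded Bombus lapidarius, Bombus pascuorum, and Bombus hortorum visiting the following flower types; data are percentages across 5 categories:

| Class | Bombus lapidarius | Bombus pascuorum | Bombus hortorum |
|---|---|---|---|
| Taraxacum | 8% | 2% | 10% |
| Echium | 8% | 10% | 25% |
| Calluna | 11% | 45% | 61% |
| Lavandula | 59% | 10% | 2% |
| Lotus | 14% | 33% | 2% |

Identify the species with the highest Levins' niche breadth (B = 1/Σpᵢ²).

Convert percentages to proportions (divide by 100).
Σp_lapiᵢ² = 0.08² + 0.08² + 0.11² + 0.59² + 0.14² = 0.0064 + 0.0064 + 0.0121 + 0.3481 + 0.0196 = 0.3926
B_lapi = 1 / 0.3926 = 2.5471
Σp_pascᵢ² = 0.02² + 0.10² + 0.45² + 0.10² + 0.33² = 0.0004 + 0.0100 + 0.2025 + 0.0100 + 0.1089 = 0.3318
B_pasc = 1 / 0.3318 = 3.0139
Σp_hortᵢ² = 0.10² + 0.25² + 0.61² + 0.02² + 0.02² = 0.0100 + 0.0625 + 0.3721 + 0.0004 + 0.0004 = 0.4454
B_hort = 1 / 0.4454 = 2.2452
Highest B → broadest niche (most generalist): Bombus pascuorum (B = 3.01).

Bombus pascuorum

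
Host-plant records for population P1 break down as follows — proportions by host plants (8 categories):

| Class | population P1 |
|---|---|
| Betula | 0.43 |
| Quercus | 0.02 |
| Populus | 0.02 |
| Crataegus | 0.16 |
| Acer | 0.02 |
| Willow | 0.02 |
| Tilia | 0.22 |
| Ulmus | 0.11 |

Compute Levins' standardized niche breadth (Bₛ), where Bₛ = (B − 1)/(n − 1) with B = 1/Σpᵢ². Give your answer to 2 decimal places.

Σpᵢ² = 0.43² + 0.02² + 0.02² + 0.16² + 0.02² + 0.02² + 0.22² + 0.11² = 0.1849 + 0.0004 + 0.0004 + 0.0256 + 0.0004 + 0.0004 + 0.0484 + 0.0121 = 0.2726
B = 1 / 0.2726 = 3.6684
Bₛ = (B − 1)/(n − 1) = (3.6684 − 1)/(8 − 1) = 2.6684/7 = 0.3812

0.38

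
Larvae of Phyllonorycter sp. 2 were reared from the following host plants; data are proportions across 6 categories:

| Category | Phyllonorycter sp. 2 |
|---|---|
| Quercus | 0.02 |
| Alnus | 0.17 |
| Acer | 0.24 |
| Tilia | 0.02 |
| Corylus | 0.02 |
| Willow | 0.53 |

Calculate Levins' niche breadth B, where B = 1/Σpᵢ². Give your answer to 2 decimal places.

Σpᵢ² = 0.02² + 0.17² + 0.24² + 0.02² + 0.02² + 0.53² = 0.0004 + 0.0289 + 0.0576 + 0.0004 + 0.0004 + 0.2809 = 0.3686
B = 1 / 0.3686 = 2.7130

2.71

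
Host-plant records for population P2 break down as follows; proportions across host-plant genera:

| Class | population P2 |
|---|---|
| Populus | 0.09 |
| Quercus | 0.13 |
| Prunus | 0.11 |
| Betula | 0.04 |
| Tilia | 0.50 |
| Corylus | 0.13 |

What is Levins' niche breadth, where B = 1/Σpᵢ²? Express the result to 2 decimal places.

Σpᵢ² = 0.09² + 0.13² + 0.11² + 0.04² + 0.50² + 0.13² = 0.0081 + 0.0169 + 0.0121 + 0.0016 + 0.2500 + 0.0169 = 0.3056
B = 1 / 0.3056 = 3.2723

3.27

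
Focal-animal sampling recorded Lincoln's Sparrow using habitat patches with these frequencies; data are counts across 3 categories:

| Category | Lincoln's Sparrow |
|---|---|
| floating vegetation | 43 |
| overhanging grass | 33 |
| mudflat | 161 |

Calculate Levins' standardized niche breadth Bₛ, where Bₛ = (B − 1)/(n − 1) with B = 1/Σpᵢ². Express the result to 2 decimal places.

0.47

Proportions for Lincoln's Sparrow (n=237): 43/237=0.1814, 33/237=0.1392, 161/237=0.6793
Σpᵢ² = 0.1814² + 0.1392² + 0.6793² = 0.032906 + 0.019377 + 0.461448 = 0.513731
B = 1 / 0.513731 = 1.9465
Bₛ = (B − 1)/(n − 1) = (1.9465 − 1)/(3 − 1) = 0.9465/2 = 0.4733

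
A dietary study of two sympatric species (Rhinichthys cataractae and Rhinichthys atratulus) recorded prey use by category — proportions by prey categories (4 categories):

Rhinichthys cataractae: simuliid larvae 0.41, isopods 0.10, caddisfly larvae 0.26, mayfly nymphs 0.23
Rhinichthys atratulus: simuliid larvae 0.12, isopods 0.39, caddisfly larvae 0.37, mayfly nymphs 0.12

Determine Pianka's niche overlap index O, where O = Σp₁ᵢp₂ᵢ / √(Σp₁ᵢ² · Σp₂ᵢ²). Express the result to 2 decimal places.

0.69

Σ p₁ᵢp₂ᵢ = 0.0492 + 0.0390 + 0.0962 + 0.0276 = 0.2120
Σp_1ᵢ² = 0.41² + 0.10² + 0.26² + 0.23² = 0.1681 + 0.0100 + 0.0676 + 0.0529 = 0.2986
Σp_2ᵢ² = 0.12² + 0.39² + 0.37² + 0.12² = 0.0144 + 0.1521 + 0.1369 + 0.0144 = 0.3178
O = 0.2120 / √(0.2986 × 0.3178) = 0.2120 / 0.30805 = 0.6882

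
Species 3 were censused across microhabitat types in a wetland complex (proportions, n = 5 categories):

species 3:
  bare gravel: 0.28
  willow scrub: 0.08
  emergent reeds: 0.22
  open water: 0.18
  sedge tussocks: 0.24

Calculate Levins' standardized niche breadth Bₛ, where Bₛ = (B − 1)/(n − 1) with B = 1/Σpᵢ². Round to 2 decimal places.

0.87

Σpᵢ² = 0.28² + 0.08² + 0.22² + 0.18² + 0.24² = 0.0784 + 0.0064 + 0.0484 + 0.0324 + 0.0576 = 0.2232
B = 1 / 0.2232 = 4.4803
Bₛ = (B − 1)/(n − 1) = (4.4803 − 1)/(5 − 1) = 3.4803/4 = 0.8701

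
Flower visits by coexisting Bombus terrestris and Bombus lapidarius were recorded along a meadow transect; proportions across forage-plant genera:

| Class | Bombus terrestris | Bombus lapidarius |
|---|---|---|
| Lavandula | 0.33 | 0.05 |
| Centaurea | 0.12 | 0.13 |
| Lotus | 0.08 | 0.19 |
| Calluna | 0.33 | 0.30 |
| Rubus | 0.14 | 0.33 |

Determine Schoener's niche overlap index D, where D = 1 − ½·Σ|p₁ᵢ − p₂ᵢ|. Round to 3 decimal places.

0.690

Σ|p₁ᵢ − p₂ᵢ| = 0.28 + 0.01 + 0.11 + 0.03 + 0.19 = 0.62
D = 1 − ½ × 0.62 = 1 − 0.310 = 0.69000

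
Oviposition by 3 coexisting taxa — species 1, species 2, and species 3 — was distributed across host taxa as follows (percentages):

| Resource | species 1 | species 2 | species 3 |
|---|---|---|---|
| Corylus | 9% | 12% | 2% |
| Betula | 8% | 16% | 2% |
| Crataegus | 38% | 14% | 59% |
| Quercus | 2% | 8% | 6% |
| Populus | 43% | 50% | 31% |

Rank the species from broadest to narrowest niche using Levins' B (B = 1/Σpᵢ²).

species 2 > species 1 > species 3

Convert percentages to proportions (divide by 100).
Σp_1ᵢ² = 0.09² + 0.08² + 0.38² + 0.02² + 0.43² = 0.0081 + 0.0064 + 0.1444 + 0.0004 + 0.1849 = 0.3442
B_1 = 1 / 0.3442 = 2.9053
Σp_2ᵢ² = 0.12² + 0.16² + 0.14² + 0.08² + 0.50² = 0.0144 + 0.0256 + 0.0196 + 0.0064 + 0.2500 = 0.3160
B_2 = 1 / 0.3160 = 3.1646
Σp_3ᵢ² = 0.02² + 0.02² + 0.59² + 0.06² + 0.31² = 0.0004 + 0.0004 + 0.3481 + 0.0036 + 0.0961 = 0.4486
B_3 = 1 / 0.4486 = 2.2292
Ranking by B (broadest → narrowest): species 2 (3.16) > species 1 (2.91) > species 3 (2.23)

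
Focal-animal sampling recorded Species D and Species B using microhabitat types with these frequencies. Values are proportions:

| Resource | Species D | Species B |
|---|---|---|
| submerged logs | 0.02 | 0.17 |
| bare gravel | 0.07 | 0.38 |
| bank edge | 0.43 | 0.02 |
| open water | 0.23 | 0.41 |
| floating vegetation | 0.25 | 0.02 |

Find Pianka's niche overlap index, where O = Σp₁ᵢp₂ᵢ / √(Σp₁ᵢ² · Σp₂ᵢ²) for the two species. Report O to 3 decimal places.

Σ p₁ᵢp₂ᵢ = 0.0034 + 0.0266 + 0.0086 + 0.0943 + 0.0050 = 0.1379
Σp_1ᵢ² = 0.02² + 0.07² + 0.43² + 0.23² + 0.25² = 0.0004 + 0.0049 + 0.1849 + 0.0529 + 0.0625 = 0.3056
Σp_2ᵢ² = 0.17² + 0.38² + 0.02² + 0.41² + 0.02² = 0.0289 + 0.1444 + 0.0004 + 0.1681 + 0.0004 = 0.3422
O = 0.1379 / √(0.3056 × 0.3422) = 0.1379 / 0.323383 = 0.42643

0.426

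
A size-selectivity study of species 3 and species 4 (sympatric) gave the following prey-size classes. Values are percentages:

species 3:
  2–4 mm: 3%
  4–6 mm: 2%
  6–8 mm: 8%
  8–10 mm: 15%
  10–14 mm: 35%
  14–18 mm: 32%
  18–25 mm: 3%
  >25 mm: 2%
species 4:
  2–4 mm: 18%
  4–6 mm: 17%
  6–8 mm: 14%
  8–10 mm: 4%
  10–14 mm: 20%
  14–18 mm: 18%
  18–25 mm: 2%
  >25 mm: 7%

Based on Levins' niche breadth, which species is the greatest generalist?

species 4

Convert percentages to proportions (divide by 100).
Σp_3ᵢ² = 0.03² + 0.02² + 0.08² + 0.15² + 0.35² + 0.32² + 0.03² + 0.02² = 0.0009 + 0.0004 + 0.0064 + 0.0225 + 0.1225 + 0.1024 + 0.0009 + 0.0004 = 0.2564
B_3 = 1 / 0.2564 = 3.9002
Σp_4ᵢ² = 0.18² + 0.17² + 0.14² + 0.04² + 0.20² + 0.18² + 0.02² + 0.07² = 0.0324 + 0.0289 + 0.0196 + 0.0016 + 0.0400 + 0.0324 + 0.0004 + 0.0049 = 0.1602
B_4 = 1 / 0.1602 = 6.2422
Highest B → broadest niche (most generalist): species 4 (B = 6.24).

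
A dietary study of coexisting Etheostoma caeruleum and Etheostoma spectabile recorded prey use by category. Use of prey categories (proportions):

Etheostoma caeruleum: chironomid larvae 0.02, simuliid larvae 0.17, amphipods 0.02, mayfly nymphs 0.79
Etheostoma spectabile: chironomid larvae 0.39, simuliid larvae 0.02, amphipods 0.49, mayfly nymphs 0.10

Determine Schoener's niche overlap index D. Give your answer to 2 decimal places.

0.16

Σ|p₁ᵢ − p₂ᵢ| = 0.37 + 0.15 + 0.47 + 0.69 = 1.68
D = 1 − ½ × 1.68 = 1 − 0.840 = 0.1600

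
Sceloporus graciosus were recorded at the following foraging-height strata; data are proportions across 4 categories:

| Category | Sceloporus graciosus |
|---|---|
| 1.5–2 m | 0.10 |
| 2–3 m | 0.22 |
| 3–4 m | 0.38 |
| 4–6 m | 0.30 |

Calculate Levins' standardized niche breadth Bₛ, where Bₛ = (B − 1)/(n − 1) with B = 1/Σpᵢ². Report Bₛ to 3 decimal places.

Σpᵢ² = 0.10² + 0.22² + 0.38² + 0.30² = 0.0100 + 0.0484 + 0.1444 + 0.0900 = 0.2928
B = 1 / 0.2928 = 3.41530
Bₛ = (B − 1)/(n − 1) = (3.41530 − 1)/(4 − 1) = 2.41530/3 = 0.80510

0.805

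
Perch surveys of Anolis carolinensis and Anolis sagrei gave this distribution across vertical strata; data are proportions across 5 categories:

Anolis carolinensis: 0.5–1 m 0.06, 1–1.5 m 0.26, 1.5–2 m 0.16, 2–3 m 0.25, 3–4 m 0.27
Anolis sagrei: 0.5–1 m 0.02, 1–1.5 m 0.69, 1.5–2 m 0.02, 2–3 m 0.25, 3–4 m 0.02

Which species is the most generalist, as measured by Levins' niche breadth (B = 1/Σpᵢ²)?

Σp_caroᵢ² = 0.06² + 0.26² + 0.16² + 0.25² + 0.27² = 0.0036 + 0.0676 + 0.0256 + 0.0625 + 0.0729 = 0.2322
B_caro = 1 / 0.2322 = 4.3066
Σp_sagrᵢ² = 0.02² + 0.69² + 0.02² + 0.25² + 0.02² = 0.0004 + 0.4761 + 0.0004 + 0.0625 + 0.0004 = 0.5398
B_sagr = 1 / 0.5398 = 1.8525
Highest B → broadest niche (most generalist): Anolis carolinensis (B = 4.31).

Anolis carolinensis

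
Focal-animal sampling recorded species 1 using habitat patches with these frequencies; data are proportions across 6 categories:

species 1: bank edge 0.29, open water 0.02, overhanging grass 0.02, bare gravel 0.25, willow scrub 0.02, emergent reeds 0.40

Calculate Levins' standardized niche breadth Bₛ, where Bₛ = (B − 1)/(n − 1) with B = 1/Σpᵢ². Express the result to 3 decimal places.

0.450

Σpᵢ² = 0.29² + 0.02² + 0.02² + 0.25² + 0.02² + 0.40² = 0.0841 + 0.0004 + 0.0004 + 0.0625 + 0.0004 + 0.1600 = 0.3078
B = 1 / 0.3078 = 3.24886
Bₛ = (B − 1)/(n − 1) = (3.24886 − 1)/(6 − 1) = 2.24886/5 = 0.44977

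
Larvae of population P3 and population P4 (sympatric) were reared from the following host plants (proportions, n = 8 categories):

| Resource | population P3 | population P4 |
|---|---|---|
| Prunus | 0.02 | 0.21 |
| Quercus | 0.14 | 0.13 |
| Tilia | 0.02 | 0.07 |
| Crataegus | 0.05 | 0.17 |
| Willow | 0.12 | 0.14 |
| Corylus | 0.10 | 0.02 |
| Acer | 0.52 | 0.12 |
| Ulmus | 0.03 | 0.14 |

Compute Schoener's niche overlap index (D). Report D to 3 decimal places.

0.510

Σ|p₁ᵢ − p₂ᵢ| = 0.19 + 0.01 + 0.05 + 0.12 + 0.02 + 0.08 + 0.40 + 0.11 = 0.98
D = 1 − ½ × 0.98 = 1 − 0.490 = 0.51000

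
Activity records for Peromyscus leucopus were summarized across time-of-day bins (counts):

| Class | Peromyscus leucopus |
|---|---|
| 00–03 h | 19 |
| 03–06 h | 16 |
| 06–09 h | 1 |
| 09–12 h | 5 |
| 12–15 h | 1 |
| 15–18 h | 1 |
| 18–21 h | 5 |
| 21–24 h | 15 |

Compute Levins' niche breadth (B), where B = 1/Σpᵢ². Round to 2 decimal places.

4.43

Proportions for Peromyscus leucopus (n=63): 19/63=0.3016, 16/63=0.2540, 1/63=0.0159, 5/63=0.0794, 1/63=0.0159, 1/63=0.0159, 5/63=0.0794, 15/63=0.2381
Σpᵢ² = 0.3016² + 0.2540² + 0.0159² + 0.0794² + 0.0159² + 0.0159² + 0.0794² + 0.2381² = 0.090963 + 0.064516 + 0.000253 + 0.006304 + 0.000253 + 0.000253 + 0.006304 + 0.056692 = 0.225538
B = 1 / 0.225538 = 4.4338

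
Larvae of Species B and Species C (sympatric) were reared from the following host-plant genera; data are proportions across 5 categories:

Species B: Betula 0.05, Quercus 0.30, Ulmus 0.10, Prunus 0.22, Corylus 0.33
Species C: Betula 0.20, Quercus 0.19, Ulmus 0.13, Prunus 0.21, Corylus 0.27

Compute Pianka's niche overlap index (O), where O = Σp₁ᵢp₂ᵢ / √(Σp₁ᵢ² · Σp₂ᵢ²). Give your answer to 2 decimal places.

Σ p₁ᵢp₂ᵢ = 0.0100 + 0.0570 + 0.0130 + 0.0462 + 0.0891 = 0.2153
Σp_1ᵢ² = 0.05² + 0.30² + 0.10² + 0.22² + 0.33² = 0.0025 + 0.0900 + 0.0100 + 0.0484 + 0.1089 = 0.2598
Σp_2ᵢ² = 0.20² + 0.19² + 0.13² + 0.21² + 0.27² = 0.0400 + 0.0361 + 0.0169 + 0.0441 + 0.0729 = 0.2100
O = 0.2153 / √(0.2598 × 0.2100) = 0.2153 / 0.23358 = 0.9217

0.92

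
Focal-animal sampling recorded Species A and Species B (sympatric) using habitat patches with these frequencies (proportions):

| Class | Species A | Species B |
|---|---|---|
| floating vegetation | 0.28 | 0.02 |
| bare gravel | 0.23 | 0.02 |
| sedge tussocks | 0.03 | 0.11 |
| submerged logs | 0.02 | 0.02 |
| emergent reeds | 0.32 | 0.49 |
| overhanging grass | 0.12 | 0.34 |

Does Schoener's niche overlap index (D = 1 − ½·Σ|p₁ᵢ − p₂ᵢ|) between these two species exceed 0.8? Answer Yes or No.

No

Σ|p₁ᵢ − p₂ᵢ| = 0.26 + 0.21 + 0.08 + 0.00 + 0.17 + 0.22 = 0.94
D = 1 − ½ × 0.94 = 1 − 0.470 = 0.5300
D = 0.5300 < 0.8 → No.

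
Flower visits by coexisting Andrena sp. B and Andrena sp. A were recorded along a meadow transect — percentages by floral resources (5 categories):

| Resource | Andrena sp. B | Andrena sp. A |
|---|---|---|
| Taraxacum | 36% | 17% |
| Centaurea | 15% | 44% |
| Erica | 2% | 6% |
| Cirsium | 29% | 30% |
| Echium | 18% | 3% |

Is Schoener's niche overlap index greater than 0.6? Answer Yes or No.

Yes

Convert percentages to proportions (divide by 100).
Σ|p₁ᵢ − p₂ᵢ| = 0.19 + 0.29 + 0.04 + 0.01 + 0.15 = 0.68
D = 1 − ½ × 0.68 = 1 − 0.340 = 0.6600
D = 0.6600 > 0.6 → Yes.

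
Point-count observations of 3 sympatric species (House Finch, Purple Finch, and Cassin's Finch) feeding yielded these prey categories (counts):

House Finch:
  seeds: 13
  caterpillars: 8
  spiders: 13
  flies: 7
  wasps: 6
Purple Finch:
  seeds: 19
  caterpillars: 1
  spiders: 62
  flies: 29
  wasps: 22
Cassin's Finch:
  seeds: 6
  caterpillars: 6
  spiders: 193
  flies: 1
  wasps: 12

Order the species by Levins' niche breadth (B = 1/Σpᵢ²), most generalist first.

House Finch > Purple Finch > Cassin's Finch

Proportions for House Finch (n=47): 13/47=0.2766, 8/47=0.1702, 13/47=0.2766, 7/47=0.1489, 6/47=0.1277
Proportions for Purple Finch (n=133): 19/133=0.1429, 1/133=0.0075, 62/133=0.4662, 29/133=0.2180, 22/133=0.1654
Proportions for Cassin's Finch (n=218): 6/218=0.0275, 6/218=0.0275, 193/218=0.8853, 1/218=0.0046, 12/218=0.0550
Σp_Housᵢ² = 0.2766² + 0.1702² + 0.2766² + 0.1489² + 0.1277² = 0.076508 + 0.028968 + 0.076508 + 0.022171 + 0.016307 = 0.220462
B_Hous = 1 / 0.220462 = 4.5359
Σp_Purpᵢ² = 0.1429² + 0.0075² + 0.4662² + 0.2180² + 0.1654² = 0.020420 + 0.000056 + 0.217342 + 0.047524 + 0.027357 = 0.312699
B_Purp = 1 / 0.312699 = 3.1980
Σp_Cassᵢ² = 0.0275² + 0.0275² + 0.8853² + 0.0046² + 0.0550² = 0.000756 + 0.000756 + 0.783756 + 0.000021 + 0.003025 = 0.788314
B_Cass = 1 / 0.788314 = 1.2685
Ranking by B (broadest → narrowest): House Finch (4.54) > Purple Finch (3.20) > Cassin's Finch (1.27)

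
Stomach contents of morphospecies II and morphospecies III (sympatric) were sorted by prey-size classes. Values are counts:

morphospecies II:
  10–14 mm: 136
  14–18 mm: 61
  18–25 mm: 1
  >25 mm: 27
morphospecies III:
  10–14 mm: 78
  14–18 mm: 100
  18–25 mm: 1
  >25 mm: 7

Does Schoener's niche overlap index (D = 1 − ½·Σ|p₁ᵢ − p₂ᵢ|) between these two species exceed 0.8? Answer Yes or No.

No

Proportions for morphospecies II (n=225): 136/225=0.6044, 61/225=0.2711, 1/225=0.0044, 27/225=0.1200
Proportions for morphospecies III (n=186): 78/186=0.4194, 100/186=0.5376, 1/186=0.0054, 7/186=0.0376
Σ|p₁ᵢ − p₂ᵢ| = 0.1850 + 0.2665 + 0.0010 + 0.0824 = 0.5349
D = 1 − ½ × 0.5349 = 1 − 0.26745 = 0.73255
D = 0.73255 < 0.8 → No.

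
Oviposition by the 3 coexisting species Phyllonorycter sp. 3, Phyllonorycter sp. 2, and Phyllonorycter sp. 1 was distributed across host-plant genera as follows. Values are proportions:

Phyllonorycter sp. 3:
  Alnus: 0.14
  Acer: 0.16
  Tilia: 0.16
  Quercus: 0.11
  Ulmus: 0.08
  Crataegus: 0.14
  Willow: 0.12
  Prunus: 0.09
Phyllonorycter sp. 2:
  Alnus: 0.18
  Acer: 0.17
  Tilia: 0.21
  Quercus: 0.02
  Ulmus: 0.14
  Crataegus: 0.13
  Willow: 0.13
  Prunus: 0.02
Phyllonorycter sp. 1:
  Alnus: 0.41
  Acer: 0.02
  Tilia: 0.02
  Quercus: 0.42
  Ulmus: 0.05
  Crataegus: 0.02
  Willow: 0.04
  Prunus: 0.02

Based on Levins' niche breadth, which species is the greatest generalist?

Phyllonorycter sp. 3

Σp_3ᵢ² = 0.14² + 0.16² + 0.16² + 0.11² + 0.08² + 0.14² + 0.12² + 0.09² = 0.0196 + 0.0256 + 0.0256 + 0.0121 + 0.0064 + 0.0196 + 0.0144 + 0.0081 = 0.1314
B_3 = 1 / 0.1314 = 7.6104
Σp_2ᵢ² = 0.18² + 0.17² + 0.21² + 0.02² + 0.14² + 0.13² + 0.13² + 0.02² = 0.0324 + 0.0289 + 0.0441 + 0.0004 + 0.0196 + 0.0169 + 0.0169 + 0.0004 = 0.1596
B_2 = 1 / 0.1596 = 6.2657
Σp_1ᵢ² = 0.41² + 0.02² + 0.02² + 0.42² + 0.05² + 0.02² + 0.04² + 0.02² = 0.1681 + 0.0004 + 0.0004 + 0.1764 + 0.0025 + 0.0004 + 0.0016 + 0.0004 = 0.3502
B_1 = 1 / 0.3502 = 2.8555
Highest B → broadest niche (most generalist): Phyllonorycter sp. 3 (B = 7.61).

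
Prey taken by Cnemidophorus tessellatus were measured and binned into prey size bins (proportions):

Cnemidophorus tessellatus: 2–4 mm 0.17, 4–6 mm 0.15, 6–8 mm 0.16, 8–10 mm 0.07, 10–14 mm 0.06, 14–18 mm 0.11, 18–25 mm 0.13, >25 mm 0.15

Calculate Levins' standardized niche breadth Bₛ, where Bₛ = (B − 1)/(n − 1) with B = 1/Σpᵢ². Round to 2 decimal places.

Σpᵢ² = 0.17² + 0.15² + 0.16² + 0.07² + 0.06² + 0.11² + 0.13² + 0.15² = 0.0289 + 0.0225 + 0.0256 + 0.0049 + 0.0036 + 0.0121 + 0.0169 + 0.0225 = 0.1370
B = 1 / 0.1370 = 7.2993
Bₛ = (B − 1)/(n − 1) = (7.2993 − 1)/(8 − 1) = 6.2993/7 = 0.8999

0.90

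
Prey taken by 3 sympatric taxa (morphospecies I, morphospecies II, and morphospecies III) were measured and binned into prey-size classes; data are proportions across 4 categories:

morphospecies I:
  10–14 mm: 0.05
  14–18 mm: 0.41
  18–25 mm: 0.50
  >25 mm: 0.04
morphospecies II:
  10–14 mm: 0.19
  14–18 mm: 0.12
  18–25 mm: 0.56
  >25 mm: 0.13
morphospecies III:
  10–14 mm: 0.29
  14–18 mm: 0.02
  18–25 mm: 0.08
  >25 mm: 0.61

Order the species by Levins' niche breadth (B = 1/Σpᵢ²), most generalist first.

Σp_Iᵢ² = 0.05² + 0.41² + 0.50² + 0.04² = 0.0025 + 0.1681 + 0.2500 + 0.0016 = 0.4222
B_I = 1 / 0.4222 = 2.3685
Σp_IIᵢ² = 0.19² + 0.12² + 0.56² + 0.13² = 0.0361 + 0.0144 + 0.3136 + 0.0169 = 0.3810
B_II = 1 / 0.3810 = 2.6247
Σp_IIIᵢ² = 0.29² + 0.02² + 0.08² + 0.61² = 0.0841 + 0.0004 + 0.0064 + 0.3721 = 0.4630
B_III = 1 / 0.4630 = 2.1598
Ranking by B (broadest → narrowest): morphospecies II (2.62) > morphospecies I (2.37) > morphospecies III (2.16)

morphospecies II > morphospecies I > morphospecies III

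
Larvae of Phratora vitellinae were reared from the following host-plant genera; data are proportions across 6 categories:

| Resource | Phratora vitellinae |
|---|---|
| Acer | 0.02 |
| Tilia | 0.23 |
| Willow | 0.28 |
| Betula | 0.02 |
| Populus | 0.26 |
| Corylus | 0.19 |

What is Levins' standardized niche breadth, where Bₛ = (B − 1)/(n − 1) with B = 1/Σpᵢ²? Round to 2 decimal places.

Σpᵢ² = 0.02² + 0.23² + 0.28² + 0.02² + 0.26² + 0.19² = 0.0004 + 0.0529 + 0.0784 + 0.0004 + 0.0676 + 0.0361 = 0.2358
B = 1 / 0.2358 = 4.2409
Bₛ = (B − 1)/(n − 1) = (4.2409 − 1)/(6 − 1) = 3.2409/5 = 0.6482

0.65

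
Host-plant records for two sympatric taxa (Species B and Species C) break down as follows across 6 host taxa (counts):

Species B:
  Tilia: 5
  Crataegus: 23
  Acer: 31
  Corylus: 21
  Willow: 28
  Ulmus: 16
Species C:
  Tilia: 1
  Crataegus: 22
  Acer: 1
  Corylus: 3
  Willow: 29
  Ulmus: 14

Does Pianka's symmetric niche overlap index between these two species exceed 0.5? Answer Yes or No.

Yes

Proportions for Species B (n=124): 5/124=0.0403, 23/124=0.1855, 31/124=0.2500, 21/124=0.1694, 28/124=0.2258, 16/124=0.1290
Proportions for Species C (n=70): 1/70=0.0143, 22/70=0.3143, 1/70=0.0143, 3/70=0.0429, 29/70=0.4143, 14/70=0.2000
Σ p₁ᵢp₂ᵢ = 0.000576 + 0.058303 + 0.003575 + 0.007267 + 0.093549 + 0.025800 = 0.189070
Σp_1ᵢ² = 0.0403² + 0.1855² + 0.2500² + 0.1694² + 0.2258² + 0.1290² = 0.001624 + 0.034410 + 0.062500 + 0.028696 + 0.050986 + 0.016641 = 0.194857
Σp_2ᵢ² = 0.0143² + 0.3143² + 0.0143² + 0.0429² + 0.4143² + 0.2000² = 0.000204 + 0.098784 + 0.000204 + 0.001840 + 0.171644 + 0.040000 = 0.312676
O = 0.189070 / √(0.194857 × 0.312676) = 0.189070 / 0.2468342 = 0.7660
O = 0.7660 > 0.5 → Yes.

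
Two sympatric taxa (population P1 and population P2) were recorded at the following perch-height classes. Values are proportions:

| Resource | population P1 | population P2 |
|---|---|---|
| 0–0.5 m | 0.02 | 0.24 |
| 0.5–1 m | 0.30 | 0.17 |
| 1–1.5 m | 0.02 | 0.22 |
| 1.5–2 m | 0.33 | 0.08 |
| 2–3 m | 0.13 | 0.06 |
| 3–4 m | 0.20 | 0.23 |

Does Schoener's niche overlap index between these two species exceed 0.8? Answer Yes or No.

No

Σ|p₁ᵢ − p₂ᵢ| = 0.22 + 0.13 + 0.20 + 0.25 + 0.07 + 0.03 = 0.90
D = 1 − ½ × 0.90 = 1 − 0.450 = 0.5500
D = 0.5500 < 0.8 → No.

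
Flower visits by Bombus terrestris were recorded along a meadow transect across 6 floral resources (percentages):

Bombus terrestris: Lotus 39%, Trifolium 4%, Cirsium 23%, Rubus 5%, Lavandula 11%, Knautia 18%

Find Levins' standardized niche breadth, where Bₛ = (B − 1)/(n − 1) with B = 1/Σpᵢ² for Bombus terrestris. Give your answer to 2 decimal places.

0.59

Convert percentages to proportions (divide by 100).
Σpᵢ² = 0.39² + 0.04² + 0.23² + 0.05² + 0.11² + 0.18² = 0.1521 + 0.0016 + 0.0529 + 0.0025 + 0.0121 + 0.0324 = 0.2536
B = 1 / 0.2536 = 3.9432
Bₛ = (B − 1)/(n − 1) = (3.9432 − 1)/(6 − 1) = 2.9432/5 = 0.5886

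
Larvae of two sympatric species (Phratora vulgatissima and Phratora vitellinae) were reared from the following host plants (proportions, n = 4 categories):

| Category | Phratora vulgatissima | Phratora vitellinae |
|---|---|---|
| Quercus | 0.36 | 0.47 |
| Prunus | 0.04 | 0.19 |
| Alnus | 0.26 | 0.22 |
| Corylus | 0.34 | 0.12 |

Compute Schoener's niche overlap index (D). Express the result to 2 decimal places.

0.74

Σ|p₁ᵢ − p₂ᵢ| = 0.11 + 0.15 + 0.04 + 0.22 = 0.52
D = 1 − ½ × 0.52 = 1 − 0.260 = 0.7400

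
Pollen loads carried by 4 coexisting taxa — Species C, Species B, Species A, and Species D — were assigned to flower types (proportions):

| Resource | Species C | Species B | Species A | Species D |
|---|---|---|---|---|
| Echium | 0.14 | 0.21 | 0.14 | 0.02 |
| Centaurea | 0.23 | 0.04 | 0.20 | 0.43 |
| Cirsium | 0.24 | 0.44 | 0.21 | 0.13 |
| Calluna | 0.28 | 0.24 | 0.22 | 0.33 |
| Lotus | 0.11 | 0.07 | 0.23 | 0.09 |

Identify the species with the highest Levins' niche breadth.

Species A

Σp_Cᵢ² = 0.14² + 0.23² + 0.24² + 0.28² + 0.11² = 0.0196 + 0.0529 + 0.0576 + 0.0784 + 0.0121 = 0.2206
B_C = 1 / 0.2206 = 4.5331
Σp_Bᵢ² = 0.21² + 0.04² + 0.44² + 0.24² + 0.07² = 0.0441 + 0.0016 + 0.1936 + 0.0576 + 0.0049 = 0.3018
B_B = 1 / 0.3018 = 3.3135
Σp_Aᵢ² = 0.14² + 0.20² + 0.21² + 0.22² + 0.23² = 0.0196 + 0.0400 + 0.0441 + 0.0484 + 0.0529 = 0.2050
B_A = 1 / 0.2050 = 4.8780
Σp_Dᵢ² = 0.02² + 0.43² + 0.13² + 0.33² + 0.09² = 0.0004 + 0.1849 + 0.0169 + 0.1089 + 0.0081 = 0.3192
B_D = 1 / 0.3192 = 3.1328
Highest B → broadest niche (most generalist): Species A (B = 4.88).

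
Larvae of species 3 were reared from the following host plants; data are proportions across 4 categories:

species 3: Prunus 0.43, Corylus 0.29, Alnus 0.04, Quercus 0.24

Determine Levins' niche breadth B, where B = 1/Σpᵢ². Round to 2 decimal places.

3.05

Σpᵢ² = 0.43² + 0.29² + 0.04² + 0.24² = 0.1849 + 0.0841 + 0.0016 + 0.0576 = 0.3282
B = 1 / 0.3282 = 3.0469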